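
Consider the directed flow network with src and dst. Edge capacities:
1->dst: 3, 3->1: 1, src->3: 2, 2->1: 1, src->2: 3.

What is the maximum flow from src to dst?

Augment src->2->1->dst: bottleneck 1. Total 1.
Augment src->3->1->dst: bottleneck 1. Total 2.
No augmenting path remains in the residual graph.

2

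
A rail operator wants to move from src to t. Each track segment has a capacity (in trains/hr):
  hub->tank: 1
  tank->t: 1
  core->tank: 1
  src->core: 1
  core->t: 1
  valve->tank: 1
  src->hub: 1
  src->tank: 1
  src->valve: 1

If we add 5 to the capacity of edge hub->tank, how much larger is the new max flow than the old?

Original max flow = 2.
Edge hub->tank does not cross the min cut (source side {hub, src, tank, valve}), so extra capacity there cannot help.
New max flow = 2. Increase = 0.

0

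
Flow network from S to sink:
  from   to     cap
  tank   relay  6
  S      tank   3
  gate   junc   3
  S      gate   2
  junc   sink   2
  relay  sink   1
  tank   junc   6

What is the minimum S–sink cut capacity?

3

Max flow = 3 (via 2 augmenting paths).
In the residual at optimum, the set reachable from S is {S, gate, junc, relay, tank}.
Cut edges: junc→sink (cap 2), relay→sink (cap 1). Sum = 3.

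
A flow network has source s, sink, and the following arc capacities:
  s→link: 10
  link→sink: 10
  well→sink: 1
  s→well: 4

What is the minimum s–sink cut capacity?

Max flow = 11 (via 2 augmenting paths).
In the residual at optimum, the set reachable from s is {s, well}.
Cut edges: s→link (cap 10), well→sink (cap 1). Sum = 11.

11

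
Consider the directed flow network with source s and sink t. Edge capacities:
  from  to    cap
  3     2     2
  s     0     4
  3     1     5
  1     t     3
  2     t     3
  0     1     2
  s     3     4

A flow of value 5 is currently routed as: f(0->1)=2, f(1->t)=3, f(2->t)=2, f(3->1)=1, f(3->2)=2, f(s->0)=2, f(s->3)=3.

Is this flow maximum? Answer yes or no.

Yes

Residual reachable from s: {0, 1, 3, s}; t is not reachable.
Saturated cut: 3->2, 1->t with total capacity 5 = current flow value. Flow is maximum.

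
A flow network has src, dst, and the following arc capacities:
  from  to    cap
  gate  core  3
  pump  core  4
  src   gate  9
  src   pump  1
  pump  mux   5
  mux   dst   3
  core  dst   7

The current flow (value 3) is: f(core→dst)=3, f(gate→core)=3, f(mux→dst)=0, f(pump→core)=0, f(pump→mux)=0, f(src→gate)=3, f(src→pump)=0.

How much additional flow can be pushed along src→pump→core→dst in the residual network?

Residual capacities along the path: src→pump: 1, pump→core: 4, core→dst: 4.
Minimum is 1.

1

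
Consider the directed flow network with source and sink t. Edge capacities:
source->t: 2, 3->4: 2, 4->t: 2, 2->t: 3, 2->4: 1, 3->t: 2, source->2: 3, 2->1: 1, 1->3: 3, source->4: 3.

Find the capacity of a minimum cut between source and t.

Max flow = 7 (via 3 augmenting paths).
In the residual at optimum, the set reachable from source is {4, source}.
Cut edges: source->2 (cap 3), source->t (cap 2), 4->t (cap 2). Sum = 7.

7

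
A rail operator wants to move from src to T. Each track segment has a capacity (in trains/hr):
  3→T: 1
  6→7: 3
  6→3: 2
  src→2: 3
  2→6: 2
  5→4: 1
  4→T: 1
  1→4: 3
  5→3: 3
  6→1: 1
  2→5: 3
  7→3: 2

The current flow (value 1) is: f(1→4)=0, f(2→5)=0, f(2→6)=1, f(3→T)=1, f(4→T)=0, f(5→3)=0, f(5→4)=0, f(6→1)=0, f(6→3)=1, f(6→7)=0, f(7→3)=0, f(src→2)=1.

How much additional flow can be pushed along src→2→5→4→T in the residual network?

1

Residual capacities along the path: src→2: 2, 2→5: 3, 5→4: 1, 4→T: 1.
Minimum is 1.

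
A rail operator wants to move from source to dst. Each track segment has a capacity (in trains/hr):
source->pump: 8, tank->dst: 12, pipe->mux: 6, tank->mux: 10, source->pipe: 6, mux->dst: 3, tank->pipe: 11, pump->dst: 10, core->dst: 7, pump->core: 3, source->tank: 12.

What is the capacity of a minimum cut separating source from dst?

Max flow = 23 (via 3 augmenting paths).
In the residual at optimum, the set reachable from source is {mux, pipe, source}.
Cut edges: source->tank (cap 12), source->pump (cap 8), mux->dst (cap 3). Sum = 23.

23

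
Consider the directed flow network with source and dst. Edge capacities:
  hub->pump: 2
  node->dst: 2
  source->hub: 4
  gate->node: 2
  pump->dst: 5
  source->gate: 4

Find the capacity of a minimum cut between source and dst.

Max flow = 4 (via 2 augmenting paths).
In the residual at optimum, the set reachable from source is {gate, hub, source}.
Cut edges: gate->node (cap 2), hub->pump (cap 2). Sum = 4.

4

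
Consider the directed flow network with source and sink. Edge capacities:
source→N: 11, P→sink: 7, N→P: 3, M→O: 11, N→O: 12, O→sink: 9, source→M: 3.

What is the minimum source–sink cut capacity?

Max flow = 12 (via 3 augmenting paths).
In the residual at optimum, the set reachable from source is {M, N, O, source}.
Cut edges: N→P (cap 3), O→sink (cap 9). Sum = 12.

12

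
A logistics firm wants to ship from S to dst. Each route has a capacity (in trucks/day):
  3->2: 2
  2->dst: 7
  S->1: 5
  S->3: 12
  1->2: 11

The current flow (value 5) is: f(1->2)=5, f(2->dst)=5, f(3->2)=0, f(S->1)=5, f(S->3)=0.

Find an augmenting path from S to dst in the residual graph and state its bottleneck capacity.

Residual along S->3->2->dst: S->3: 12, 3->2: 2, 2->dst: 2.
Bottleneck = min = 2.

S->3->2->dst, bottleneck 2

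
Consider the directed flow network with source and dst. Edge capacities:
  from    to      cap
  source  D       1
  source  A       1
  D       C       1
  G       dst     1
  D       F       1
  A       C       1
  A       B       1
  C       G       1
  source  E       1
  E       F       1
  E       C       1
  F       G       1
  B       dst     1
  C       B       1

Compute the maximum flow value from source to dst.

2

Augment source→A→B→dst: bottleneck 1. Total 1.
Augment source→E→C→G→dst: bottleneck 1. Total 2.
No augmenting path remains in the residual graph.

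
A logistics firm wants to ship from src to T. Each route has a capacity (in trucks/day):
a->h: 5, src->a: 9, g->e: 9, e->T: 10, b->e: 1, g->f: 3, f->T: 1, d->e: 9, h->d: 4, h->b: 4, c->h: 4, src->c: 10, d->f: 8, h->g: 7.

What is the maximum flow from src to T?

Augment src->a->h->b->e->T: bottleneck 1. Total 1.
Augment src->a->h->d->f->T: bottleneck 1. Total 2.
Augment src->a->h->d->e->T: bottleneck 3. Total 5.
Augment src->c->h->g->e->T: bottleneck 4. Total 9.
No augmenting path remains in the residual graph.

9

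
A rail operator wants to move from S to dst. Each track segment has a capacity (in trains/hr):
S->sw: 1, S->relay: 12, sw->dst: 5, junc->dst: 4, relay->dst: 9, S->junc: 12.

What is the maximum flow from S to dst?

Augment S->junc->dst: bottleneck 4. Total 4.
Augment S->sw->dst: bottleneck 1. Total 5.
Augment S->relay->dst: bottleneck 9. Total 14.
No augmenting path remains in the residual graph.

14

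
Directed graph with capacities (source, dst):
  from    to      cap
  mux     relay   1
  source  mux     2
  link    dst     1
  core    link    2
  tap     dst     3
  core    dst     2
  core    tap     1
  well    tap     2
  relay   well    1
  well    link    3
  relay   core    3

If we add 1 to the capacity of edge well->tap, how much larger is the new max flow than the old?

Original max flow = 1.
Edge well->tap does not cross the min cut (source side {mux, source}), so extra capacity there cannot help.
New max flow = 1. Increase = 0.

0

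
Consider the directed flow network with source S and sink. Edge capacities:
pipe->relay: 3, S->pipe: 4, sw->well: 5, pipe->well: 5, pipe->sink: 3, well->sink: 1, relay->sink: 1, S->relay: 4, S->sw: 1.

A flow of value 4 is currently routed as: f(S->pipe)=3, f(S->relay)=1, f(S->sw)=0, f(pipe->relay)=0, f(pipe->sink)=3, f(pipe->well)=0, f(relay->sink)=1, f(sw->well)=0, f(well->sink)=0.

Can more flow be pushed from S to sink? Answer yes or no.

Yes

Residual path S->pipe->well->sink has bottleneck 1 > 0.
Pushing 1 along it raises the flow to 5, so the given flow is not maximum.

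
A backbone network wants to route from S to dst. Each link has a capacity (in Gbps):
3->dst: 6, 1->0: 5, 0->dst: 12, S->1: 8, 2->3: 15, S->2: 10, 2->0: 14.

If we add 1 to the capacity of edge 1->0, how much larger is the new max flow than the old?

Original max flow = 15.
After raising cap(1->0), augmenting paths through that edge carry 1 more unit.
New max flow = 16. Increase = 1.

1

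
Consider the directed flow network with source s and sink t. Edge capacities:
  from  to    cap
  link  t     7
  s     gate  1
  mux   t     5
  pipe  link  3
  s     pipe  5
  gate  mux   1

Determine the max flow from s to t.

4

Augment s->gate->mux->t: bottleneck 1. Total 1.
Augment s->pipe->link->t: bottleneck 3. Total 4.
No augmenting path remains in the residual graph.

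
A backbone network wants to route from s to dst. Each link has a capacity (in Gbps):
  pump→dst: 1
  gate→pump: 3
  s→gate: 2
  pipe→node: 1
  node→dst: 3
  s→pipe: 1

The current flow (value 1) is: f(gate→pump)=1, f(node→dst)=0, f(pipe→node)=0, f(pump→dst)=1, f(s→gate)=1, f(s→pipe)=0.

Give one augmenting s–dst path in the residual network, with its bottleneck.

s→pipe→node→dst, bottleneck 1

Residual along s→pipe→node→dst: s→pipe: 1, pipe→node: 1, node→dst: 3.
Bottleneck = min = 1.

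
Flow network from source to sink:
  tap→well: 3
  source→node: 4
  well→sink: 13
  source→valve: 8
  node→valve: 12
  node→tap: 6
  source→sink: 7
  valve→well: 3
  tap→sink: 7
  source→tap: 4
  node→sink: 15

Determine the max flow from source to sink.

18

Augment source→sink: bottleneck 7. Total 7.
Augment source→node→sink: bottleneck 4. Total 11.
Augment source→tap→sink: bottleneck 4. Total 15.
Augment source→valve→well→sink: bottleneck 3. Total 18.
No augmenting path remains in the residual graph.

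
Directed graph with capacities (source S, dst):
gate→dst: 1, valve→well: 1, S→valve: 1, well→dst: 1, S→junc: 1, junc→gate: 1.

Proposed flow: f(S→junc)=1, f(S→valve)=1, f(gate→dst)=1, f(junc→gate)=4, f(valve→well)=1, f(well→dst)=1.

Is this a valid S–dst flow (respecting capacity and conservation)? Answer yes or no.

No

Capacity violated on junc→gate: flow 4 > capacity 1.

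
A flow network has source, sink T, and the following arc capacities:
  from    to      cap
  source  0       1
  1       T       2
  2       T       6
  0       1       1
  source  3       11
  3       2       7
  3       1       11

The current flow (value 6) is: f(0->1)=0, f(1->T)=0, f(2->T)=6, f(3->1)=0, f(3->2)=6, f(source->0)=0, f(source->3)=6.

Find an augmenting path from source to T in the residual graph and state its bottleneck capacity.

source->3->1->T, bottleneck 2

Residual along source->3->1->T: source->3: 5, 3->1: 11, 1->T: 2.
Bottleneck = min = 2.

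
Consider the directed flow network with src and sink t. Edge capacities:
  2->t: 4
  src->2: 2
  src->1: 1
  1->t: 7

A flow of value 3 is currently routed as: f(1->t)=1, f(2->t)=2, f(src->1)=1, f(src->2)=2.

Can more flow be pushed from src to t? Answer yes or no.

No

Residual reachable from src: {src}; t is not reachable.
Saturated cut: src->2, src->1 with total capacity 3 = current flow value. Flow is maximum.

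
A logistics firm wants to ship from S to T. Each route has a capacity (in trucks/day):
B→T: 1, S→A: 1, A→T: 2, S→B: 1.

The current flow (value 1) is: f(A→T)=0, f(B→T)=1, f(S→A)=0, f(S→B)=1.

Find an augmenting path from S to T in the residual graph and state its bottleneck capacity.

Residual along S→A→T: S→A: 1, A→T: 2.
Bottleneck = min = 1.

S→A→T, bottleneck 1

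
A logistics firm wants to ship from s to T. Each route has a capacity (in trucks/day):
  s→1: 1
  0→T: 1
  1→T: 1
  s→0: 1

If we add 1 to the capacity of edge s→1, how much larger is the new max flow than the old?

Original max flow = 2.
Even with extra capacity on s→1, another cut of capacity 2 remains binding.
New max flow = 2. Increase = 0.

0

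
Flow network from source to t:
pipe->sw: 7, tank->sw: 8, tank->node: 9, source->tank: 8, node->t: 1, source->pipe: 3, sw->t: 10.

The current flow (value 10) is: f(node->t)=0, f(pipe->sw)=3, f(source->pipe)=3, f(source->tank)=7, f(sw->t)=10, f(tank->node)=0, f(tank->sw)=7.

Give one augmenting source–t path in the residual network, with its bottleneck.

Residual along source->tank->node->t: source->tank: 1, tank->node: 9, node->t: 1.
Bottleneck = min = 1.

source->tank->node->t, bottleneck 1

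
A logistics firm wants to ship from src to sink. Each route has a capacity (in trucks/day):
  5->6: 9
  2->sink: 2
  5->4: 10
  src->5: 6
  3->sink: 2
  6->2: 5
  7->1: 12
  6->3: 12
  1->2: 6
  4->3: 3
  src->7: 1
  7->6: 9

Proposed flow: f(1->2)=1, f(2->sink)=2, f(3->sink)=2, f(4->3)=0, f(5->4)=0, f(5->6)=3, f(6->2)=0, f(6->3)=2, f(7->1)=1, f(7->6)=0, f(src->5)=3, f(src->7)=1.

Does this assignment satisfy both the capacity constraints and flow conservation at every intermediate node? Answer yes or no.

No

Conservation fails at 6: inflow 3 ≠ outflow 2.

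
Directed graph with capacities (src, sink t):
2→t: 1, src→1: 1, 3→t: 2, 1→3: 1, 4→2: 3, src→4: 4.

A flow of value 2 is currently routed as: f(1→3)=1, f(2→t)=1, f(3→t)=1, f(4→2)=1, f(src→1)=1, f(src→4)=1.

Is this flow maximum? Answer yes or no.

Residual reachable from src: {2, 4, src}; t is not reachable.
Saturated cut: src→1, 2→t with total capacity 2 = current flow value. Flow is maximum.

Yes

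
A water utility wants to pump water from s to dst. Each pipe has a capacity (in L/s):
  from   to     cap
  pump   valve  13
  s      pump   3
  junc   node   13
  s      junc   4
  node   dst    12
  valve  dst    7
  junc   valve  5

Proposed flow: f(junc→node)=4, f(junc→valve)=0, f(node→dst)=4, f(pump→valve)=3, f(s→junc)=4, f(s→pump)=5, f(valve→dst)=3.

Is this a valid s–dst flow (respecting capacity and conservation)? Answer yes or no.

Capacity violated on s→pump: flow 5 > capacity 3.

No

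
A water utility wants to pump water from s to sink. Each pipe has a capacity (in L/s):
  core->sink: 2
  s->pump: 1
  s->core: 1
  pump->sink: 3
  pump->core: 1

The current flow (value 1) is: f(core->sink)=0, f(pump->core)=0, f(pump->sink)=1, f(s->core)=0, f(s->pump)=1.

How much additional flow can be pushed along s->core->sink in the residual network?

1

Residual capacities along the path: s->core: 1, core->sink: 2.
Minimum is 1.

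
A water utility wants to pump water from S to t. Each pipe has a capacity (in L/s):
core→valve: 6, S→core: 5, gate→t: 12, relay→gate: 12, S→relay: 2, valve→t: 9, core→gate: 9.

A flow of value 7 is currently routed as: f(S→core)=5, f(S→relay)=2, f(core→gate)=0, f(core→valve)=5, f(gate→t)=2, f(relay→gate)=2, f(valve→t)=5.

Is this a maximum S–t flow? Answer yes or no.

Yes

Residual reachable from S: {S}; t is not reachable.
Saturated cut: S→core, S→relay with total capacity 7 = current flow value. Flow is maximum.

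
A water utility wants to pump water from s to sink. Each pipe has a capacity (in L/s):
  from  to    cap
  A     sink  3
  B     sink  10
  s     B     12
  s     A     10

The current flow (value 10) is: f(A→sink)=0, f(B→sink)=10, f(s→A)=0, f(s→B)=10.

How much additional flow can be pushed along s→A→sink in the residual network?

Residual capacities along the path: s→A: 10, A→sink: 3.
Minimum is 3.

3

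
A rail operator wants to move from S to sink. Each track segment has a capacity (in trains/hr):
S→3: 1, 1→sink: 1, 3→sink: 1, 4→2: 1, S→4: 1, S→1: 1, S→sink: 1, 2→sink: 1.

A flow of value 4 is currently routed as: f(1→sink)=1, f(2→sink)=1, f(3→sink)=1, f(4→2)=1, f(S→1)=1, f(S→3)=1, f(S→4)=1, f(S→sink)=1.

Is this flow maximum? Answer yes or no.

Yes

Residual reachable from S: {S}; sink is not reachable.
Saturated cut: S→1, S→4, S→3, S→sink with total capacity 4 = current flow value. Flow is maximum.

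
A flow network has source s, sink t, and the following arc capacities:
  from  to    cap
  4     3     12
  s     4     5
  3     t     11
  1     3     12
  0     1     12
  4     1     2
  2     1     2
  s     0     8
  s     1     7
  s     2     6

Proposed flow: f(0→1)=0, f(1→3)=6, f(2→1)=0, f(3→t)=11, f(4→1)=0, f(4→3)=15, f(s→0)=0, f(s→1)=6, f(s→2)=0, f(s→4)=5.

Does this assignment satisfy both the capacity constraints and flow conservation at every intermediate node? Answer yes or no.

Capacity violated on 4→3: flow 15 > capacity 12.

No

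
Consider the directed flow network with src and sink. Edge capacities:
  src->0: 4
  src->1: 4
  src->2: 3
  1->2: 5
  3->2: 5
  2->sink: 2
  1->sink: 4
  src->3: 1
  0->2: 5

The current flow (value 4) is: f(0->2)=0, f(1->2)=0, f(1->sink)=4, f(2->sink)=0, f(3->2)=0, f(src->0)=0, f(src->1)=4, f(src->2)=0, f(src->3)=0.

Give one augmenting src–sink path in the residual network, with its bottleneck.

src->2->sink, bottleneck 2

Residual along src->2->sink: src->2: 3, 2->sink: 2.
Bottleneck = min = 2.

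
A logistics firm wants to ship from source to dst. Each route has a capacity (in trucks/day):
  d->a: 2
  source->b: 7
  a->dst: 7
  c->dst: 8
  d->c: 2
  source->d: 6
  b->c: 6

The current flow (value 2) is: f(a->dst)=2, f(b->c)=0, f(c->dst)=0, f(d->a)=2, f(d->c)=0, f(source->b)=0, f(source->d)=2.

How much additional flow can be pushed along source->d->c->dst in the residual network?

Residual capacities along the path: source->d: 4, d->c: 2, c->dst: 8.
Minimum is 2.

2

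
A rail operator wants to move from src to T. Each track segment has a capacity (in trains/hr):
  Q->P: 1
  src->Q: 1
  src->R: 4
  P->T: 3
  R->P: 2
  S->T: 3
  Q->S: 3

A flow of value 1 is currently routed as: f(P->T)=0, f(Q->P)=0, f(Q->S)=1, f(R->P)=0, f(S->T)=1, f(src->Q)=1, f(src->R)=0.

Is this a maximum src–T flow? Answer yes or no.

Residual path src->R->P->T has bottleneck 2 > 0.
Pushing 2 along it raises the flow to 3, so the given flow is not maximum.

No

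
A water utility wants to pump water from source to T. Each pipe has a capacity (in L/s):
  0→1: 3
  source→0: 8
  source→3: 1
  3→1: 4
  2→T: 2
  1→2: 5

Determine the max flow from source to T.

Augment source→0→1→2→T: bottleneck 2. Total 2.
No augmenting path remains in the residual graph.

2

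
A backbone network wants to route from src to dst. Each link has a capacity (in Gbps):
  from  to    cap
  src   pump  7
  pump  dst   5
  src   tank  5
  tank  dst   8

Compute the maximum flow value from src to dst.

10

Augment src->tank->dst: bottleneck 5. Total 5.
Augment src->pump->dst: bottleneck 5. Total 10.
No augmenting path remains in the residual graph.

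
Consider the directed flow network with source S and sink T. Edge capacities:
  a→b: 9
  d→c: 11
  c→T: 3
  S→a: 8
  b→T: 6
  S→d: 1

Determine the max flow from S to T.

7

Augment S→d→c→T: bottleneck 1. Total 1.
Augment S→a→b→T: bottleneck 6. Total 7.
No augmenting path remains in the residual graph.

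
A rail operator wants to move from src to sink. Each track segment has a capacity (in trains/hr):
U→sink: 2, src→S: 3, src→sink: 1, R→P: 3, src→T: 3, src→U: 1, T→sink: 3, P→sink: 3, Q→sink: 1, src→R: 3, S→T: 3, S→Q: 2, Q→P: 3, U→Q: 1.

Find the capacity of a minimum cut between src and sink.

Max flow = 9 (via 5 augmenting paths).
In the residual at optimum, the set reachable from src is {P, Q, R, S, T, src}.
Cut edges: src→U (cap 1), src→sink (cap 1), Q→sink (cap 1), P→sink (cap 3), T→sink (cap 3). Sum = 9.

9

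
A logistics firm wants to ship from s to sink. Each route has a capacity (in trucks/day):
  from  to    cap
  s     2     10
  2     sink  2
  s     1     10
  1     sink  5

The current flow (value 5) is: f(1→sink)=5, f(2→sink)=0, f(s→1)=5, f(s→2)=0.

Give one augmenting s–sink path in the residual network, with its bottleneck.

s→2→sink, bottleneck 2

Residual along s→2→sink: s→2: 10, 2→sink: 2.
Bottleneck = min = 2.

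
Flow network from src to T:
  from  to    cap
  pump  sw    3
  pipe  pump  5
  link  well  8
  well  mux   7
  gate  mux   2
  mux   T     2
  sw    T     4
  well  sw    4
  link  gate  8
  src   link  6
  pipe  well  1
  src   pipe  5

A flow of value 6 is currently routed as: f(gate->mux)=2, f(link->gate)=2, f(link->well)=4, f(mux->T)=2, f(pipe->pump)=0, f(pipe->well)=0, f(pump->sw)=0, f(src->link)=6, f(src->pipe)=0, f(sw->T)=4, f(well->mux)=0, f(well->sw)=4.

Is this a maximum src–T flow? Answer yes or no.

Yes

Residual reachable from src: {gate, link, mux, pipe, pump, src, sw, well}; T is not reachable.
Saturated cut: mux->T, sw->T with total capacity 6 = current flow value. Flow is maximum.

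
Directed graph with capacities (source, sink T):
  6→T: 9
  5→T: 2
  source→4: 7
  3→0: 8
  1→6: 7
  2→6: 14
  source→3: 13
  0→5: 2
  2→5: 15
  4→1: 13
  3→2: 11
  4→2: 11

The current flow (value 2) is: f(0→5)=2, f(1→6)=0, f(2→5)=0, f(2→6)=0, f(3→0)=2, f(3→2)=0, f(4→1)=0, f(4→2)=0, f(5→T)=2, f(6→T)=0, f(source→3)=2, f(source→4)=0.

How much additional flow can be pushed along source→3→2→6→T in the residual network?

Residual capacities along the path: source→3: 11, 3→2: 11, 2→6: 14, 6→T: 9.
Minimum is 9.

9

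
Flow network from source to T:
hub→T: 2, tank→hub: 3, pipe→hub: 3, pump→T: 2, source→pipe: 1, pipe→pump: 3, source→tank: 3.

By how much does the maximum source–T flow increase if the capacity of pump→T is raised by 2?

Original max flow = 3.
Edge pump→T does not cross the min cut (source side {hub, source, tank}), so extra capacity there cannot help.
New max flow = 3. Increase = 0.

0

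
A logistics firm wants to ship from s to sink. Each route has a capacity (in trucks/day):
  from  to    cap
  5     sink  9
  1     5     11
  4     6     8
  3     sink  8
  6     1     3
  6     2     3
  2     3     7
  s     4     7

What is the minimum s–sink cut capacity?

Max flow = 6 (via 2 augmenting paths).
In the residual at optimum, the set reachable from s is {4, 6, s}.
Cut edges: 6→1 (cap 3), 6→2 (cap 3). Sum = 6.

6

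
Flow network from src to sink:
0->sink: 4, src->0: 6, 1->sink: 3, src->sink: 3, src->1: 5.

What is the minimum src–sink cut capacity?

10

Max flow = 10 (via 3 augmenting paths).
In the residual at optimum, the set reachable from src is {0, 1, src}.
Cut edges: src->sink (cap 3), 0->sink (cap 4), 1->sink (cap 3). Sum = 10.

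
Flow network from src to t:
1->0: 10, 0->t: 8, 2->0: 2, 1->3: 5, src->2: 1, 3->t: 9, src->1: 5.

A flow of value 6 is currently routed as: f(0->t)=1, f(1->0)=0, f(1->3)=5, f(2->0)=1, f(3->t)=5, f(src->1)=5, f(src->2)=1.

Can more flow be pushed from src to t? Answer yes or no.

No

Residual reachable from src: {src}; t is not reachable.
Saturated cut: src->2, src->1 with total capacity 6 = current flow value. Flow is maximum.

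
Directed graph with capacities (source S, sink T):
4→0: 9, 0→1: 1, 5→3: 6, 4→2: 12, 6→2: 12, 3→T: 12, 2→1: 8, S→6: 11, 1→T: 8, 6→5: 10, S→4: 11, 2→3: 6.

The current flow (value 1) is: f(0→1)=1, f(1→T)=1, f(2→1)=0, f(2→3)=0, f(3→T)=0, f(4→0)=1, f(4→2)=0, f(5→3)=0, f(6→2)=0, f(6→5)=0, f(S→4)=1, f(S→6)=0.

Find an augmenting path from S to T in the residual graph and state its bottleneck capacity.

S→4→2→1→T, bottleneck 7

Residual along S→4→2→1→T: S→4: 10, 4→2: 12, 2→1: 8, 1→T: 7.
Bottleneck = min = 7.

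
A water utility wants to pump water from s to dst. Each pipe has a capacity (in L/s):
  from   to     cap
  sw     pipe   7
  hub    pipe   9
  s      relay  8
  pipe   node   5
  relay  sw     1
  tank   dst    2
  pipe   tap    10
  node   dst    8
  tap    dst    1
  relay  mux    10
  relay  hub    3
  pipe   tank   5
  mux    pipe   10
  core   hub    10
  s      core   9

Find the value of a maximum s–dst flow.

8

Augment s→core→hub→pipe→node→dst: bottleneck 5. Total 5.
Augment s→core→hub→pipe→tank→dst: bottleneck 2. Total 7.
Augment s→core→hub→pipe→tap→dst: bottleneck 1. Total 8.
No augmenting path remains in the residual graph.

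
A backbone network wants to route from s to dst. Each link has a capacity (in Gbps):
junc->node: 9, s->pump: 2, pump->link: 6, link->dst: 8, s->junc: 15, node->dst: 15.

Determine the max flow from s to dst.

Augment s->pump->link->dst: bottleneck 2. Total 2.
Augment s->junc->node->dst: bottleneck 9. Total 11.
No augmenting path remains in the residual graph.

11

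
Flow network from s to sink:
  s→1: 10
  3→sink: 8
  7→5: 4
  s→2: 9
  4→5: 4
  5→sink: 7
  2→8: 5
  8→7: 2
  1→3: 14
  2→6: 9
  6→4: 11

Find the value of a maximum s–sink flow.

14

Augment s→1→3→sink: bottleneck 8. Total 8.
Augment s→2→6→4→5→sink: bottleneck 4. Total 12.
Augment s→2→8→7→5→sink: bottleneck 2. Total 14.
No augmenting path remains in the residual graph.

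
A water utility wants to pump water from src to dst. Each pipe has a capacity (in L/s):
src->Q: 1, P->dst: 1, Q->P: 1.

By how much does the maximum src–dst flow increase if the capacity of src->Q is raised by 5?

Original max flow = 1.
Even with extra capacity on src->Q, another cut of capacity 1 remains binding.
New max flow = 1. Increase = 0.

0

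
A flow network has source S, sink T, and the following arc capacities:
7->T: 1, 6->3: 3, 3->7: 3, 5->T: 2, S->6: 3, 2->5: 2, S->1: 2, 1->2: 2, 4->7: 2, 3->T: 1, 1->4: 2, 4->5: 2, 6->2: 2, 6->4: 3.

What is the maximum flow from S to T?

Augment S->6->3->T: bottleneck 1. Total 1.
Augment S->1->2->5->T: bottleneck 2. Total 3.
Augment S->6->3->7->T: bottleneck 1. Total 4.
No augmenting path remains in the residual graph.

4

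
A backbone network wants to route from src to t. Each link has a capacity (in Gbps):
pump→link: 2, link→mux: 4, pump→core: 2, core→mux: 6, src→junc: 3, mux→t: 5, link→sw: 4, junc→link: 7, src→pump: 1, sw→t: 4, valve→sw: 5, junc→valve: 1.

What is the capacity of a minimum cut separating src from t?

4

Max flow = 4 (via 2 augmenting paths).
In the residual at optimum, the set reachable from src is {src}.
Cut edges: src→pump (cap 1), src→junc (cap 3). Sum = 4.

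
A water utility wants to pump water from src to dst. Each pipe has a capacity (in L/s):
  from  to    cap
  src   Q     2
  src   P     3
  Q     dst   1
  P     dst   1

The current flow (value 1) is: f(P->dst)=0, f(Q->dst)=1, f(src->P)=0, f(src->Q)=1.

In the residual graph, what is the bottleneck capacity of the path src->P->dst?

Residual capacities along the path: src->P: 3, P->dst: 1.
Minimum is 1.

1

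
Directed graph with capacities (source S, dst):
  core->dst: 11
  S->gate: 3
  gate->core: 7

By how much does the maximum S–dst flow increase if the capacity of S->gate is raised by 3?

3

Original max flow = 3.
After raising cap(S->gate), augmenting paths through that edge carry 3 more units.
New max flow = 6. Increase = 3.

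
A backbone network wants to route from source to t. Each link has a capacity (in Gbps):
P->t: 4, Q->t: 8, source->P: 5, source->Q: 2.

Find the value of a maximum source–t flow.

Augment source->P->t: bottleneck 4. Total 4.
Augment source->Q->t: bottleneck 2. Total 6.
No augmenting path remains in the residual graph.

6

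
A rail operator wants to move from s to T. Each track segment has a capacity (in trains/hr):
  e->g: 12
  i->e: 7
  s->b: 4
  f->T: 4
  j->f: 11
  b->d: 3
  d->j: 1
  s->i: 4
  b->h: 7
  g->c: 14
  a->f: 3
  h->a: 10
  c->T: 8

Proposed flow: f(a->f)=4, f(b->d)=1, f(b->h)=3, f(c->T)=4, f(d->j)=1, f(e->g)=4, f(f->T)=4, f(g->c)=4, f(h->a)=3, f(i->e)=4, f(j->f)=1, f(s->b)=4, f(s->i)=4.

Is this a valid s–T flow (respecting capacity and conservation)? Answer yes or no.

No

Capacity violated on a->f: flow 4 > capacity 3.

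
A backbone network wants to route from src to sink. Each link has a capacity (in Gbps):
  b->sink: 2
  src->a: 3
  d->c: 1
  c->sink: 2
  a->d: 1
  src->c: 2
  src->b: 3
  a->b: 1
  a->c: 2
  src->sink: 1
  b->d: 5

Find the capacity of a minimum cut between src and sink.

5

Max flow = 5 (via 3 augmenting paths).
In the residual at optimum, the set reachable from src is {a, b, c, d, src}.
Cut edges: src->sink (cap 1), b->sink (cap 2), c->sink (cap 2). Sum = 5.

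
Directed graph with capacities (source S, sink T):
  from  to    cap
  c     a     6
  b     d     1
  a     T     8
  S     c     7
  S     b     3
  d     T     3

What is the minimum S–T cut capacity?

Max flow = 7 (via 2 augmenting paths).
In the residual at optimum, the set reachable from S is {S, b, c}.
Cut edges: b->d (cap 1), c->a (cap 6). Sum = 7.

7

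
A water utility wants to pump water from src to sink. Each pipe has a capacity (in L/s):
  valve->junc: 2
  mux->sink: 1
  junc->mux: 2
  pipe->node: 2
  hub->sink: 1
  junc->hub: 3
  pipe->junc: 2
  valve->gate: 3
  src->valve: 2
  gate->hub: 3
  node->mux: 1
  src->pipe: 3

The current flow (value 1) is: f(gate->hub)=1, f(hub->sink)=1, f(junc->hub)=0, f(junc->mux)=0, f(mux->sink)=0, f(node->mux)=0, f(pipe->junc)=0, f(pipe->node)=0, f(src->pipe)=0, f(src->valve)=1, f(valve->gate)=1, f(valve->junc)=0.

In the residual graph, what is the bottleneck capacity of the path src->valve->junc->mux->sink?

1

Residual capacities along the path: src->valve: 1, valve->junc: 2, junc->mux: 2, mux->sink: 1.
Minimum is 1.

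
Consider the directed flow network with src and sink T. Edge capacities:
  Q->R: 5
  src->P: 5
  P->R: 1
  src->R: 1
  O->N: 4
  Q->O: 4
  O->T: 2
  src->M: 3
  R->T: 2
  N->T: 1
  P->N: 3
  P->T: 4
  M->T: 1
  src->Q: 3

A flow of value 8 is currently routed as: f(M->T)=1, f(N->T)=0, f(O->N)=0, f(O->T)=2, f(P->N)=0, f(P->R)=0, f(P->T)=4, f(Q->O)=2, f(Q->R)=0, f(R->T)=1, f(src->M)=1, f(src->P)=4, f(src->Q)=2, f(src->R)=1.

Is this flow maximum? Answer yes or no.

No

Residual path src->Q->R->T has bottleneck 1 > 0.
Pushing 1 along it raises the flow to 9, so the given flow is not maximum.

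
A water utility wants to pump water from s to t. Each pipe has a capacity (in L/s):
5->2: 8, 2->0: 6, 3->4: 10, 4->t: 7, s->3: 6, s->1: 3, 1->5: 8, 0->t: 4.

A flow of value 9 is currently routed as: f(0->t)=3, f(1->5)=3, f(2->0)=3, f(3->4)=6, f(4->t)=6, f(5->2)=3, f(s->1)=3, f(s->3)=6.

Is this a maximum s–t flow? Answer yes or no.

Residual reachable from s: {s}; t is not reachable.
Saturated cut: s->1, s->3 with total capacity 9 = current flow value. Flow is maximum.

Yes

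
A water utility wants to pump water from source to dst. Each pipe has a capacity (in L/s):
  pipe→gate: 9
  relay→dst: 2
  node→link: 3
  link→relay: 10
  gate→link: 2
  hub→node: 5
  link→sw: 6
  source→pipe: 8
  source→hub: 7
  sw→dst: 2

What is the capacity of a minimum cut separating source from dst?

4

Max flow = 4 (via 2 augmenting paths).
In the residual at optimum, the set reachable from source is {gate, hub, link, node, pipe, relay, source, sw}.
Cut edges: relay→dst (cap 2), sw→dst (cap 2). Sum = 4.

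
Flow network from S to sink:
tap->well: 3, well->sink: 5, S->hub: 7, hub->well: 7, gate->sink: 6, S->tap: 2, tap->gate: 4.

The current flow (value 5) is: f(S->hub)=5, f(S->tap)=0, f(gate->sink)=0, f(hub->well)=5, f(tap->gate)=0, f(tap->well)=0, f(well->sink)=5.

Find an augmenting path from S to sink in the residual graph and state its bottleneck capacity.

Residual along S->tap->gate->sink: S->tap: 2, tap->gate: 4, gate->sink: 6.
Bottleneck = min = 2.

S->tap->gate->sink, bottleneck 2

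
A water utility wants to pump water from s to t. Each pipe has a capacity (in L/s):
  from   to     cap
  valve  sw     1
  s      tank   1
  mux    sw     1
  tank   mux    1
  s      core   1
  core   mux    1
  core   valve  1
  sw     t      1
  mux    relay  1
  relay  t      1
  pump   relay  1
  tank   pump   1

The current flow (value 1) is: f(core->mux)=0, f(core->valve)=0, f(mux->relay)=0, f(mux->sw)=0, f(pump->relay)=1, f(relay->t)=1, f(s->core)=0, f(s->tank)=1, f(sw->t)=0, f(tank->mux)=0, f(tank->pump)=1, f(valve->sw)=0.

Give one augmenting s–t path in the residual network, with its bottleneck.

Residual along s->core->mux->sw->t: s->core: 1, core->mux: 1, mux->sw: 1, sw->t: 1.
Bottleneck = min = 1.

s->core->mux->sw->t, bottleneck 1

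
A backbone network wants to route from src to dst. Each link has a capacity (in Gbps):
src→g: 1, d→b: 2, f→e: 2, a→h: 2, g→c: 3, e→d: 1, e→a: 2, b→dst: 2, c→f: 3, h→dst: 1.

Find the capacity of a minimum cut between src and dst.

1

Max flow = 1 (via 1 augmenting path).
In the residual at optimum, the set reachable from src is {src}.
Cut edges: src→g (cap 1). Sum = 1.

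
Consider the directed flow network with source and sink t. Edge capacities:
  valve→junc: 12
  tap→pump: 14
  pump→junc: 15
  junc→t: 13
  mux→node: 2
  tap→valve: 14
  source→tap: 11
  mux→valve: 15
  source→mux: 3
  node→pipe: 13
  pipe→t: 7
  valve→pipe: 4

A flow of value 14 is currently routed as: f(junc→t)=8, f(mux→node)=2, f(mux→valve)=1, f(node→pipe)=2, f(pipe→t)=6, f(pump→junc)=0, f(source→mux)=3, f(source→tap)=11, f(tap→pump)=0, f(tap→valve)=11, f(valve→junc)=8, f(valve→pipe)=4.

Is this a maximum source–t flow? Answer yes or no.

Yes

Residual reachable from source: {source}; t is not reachable.
Saturated cut: source→mux, source→tap with total capacity 14 = current flow value. Flow is maximum.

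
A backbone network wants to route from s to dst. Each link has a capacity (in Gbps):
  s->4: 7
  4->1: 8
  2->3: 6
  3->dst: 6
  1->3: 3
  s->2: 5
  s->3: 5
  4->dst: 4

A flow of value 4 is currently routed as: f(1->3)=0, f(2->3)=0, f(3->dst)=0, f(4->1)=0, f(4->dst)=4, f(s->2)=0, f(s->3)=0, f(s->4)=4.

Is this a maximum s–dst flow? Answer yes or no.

Residual path s->3->dst has bottleneck 5 > 0.
Pushing 5 along it raises the flow to 9, so the given flow is not maximum.

No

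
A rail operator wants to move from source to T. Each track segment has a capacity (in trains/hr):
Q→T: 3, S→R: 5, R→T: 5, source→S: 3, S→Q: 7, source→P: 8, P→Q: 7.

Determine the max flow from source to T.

Augment source→S→R→T: bottleneck 3. Total 3.
Augment source→P→Q→T: bottleneck 3. Total 6.
No augmenting path remains in the residual graph.

6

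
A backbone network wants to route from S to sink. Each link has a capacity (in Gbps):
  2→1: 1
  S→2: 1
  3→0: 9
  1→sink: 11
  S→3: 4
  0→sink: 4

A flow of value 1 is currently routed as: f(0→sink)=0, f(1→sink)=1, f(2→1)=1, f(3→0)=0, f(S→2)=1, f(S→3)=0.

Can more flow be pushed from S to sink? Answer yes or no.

Residual path S→3→0→sink has bottleneck 4 > 0.
Pushing 4 along it raises the flow to 5, so the given flow is not maximum.

Yes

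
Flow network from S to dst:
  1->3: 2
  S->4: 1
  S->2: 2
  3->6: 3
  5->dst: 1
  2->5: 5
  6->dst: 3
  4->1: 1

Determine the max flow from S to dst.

2

Augment S->2->5->dst: bottleneck 1. Total 1.
Augment S->4->1->3->6->dst: bottleneck 1. Total 2.
No augmenting path remains in the residual graph.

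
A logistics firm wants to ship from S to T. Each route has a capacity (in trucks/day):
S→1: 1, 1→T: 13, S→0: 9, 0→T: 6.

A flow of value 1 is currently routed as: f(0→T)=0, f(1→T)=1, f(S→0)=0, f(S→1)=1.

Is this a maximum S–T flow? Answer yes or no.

Residual path S→0→T has bottleneck 6 > 0.
Pushing 6 along it raises the flow to 7, so the given flow is not maximum.

No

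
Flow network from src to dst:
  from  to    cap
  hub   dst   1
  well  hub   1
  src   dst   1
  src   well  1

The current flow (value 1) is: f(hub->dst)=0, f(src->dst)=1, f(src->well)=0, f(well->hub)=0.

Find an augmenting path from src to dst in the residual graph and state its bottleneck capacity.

Residual along src->well->hub->dst: src->well: 1, well->hub: 1, hub->dst: 1.
Bottleneck = min = 1.

src->well->hub->dst, bottleneck 1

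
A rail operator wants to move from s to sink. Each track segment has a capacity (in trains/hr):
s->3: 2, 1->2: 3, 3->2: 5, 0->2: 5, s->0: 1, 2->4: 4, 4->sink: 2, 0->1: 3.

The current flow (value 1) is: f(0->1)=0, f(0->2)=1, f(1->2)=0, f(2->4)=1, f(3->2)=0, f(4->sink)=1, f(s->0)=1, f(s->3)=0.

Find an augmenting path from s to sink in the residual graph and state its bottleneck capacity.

Residual along s->3->2->4->sink: s->3: 2, 3->2: 5, 2->4: 3, 4->sink: 1.
Bottleneck = min = 1.

s->3->2->4->sink, bottleneck 1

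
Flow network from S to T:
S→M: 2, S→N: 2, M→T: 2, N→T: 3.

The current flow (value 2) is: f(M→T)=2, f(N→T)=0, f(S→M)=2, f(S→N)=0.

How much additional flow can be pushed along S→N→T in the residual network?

Residual capacities along the path: S→N: 2, N→T: 3.
Minimum is 2.

2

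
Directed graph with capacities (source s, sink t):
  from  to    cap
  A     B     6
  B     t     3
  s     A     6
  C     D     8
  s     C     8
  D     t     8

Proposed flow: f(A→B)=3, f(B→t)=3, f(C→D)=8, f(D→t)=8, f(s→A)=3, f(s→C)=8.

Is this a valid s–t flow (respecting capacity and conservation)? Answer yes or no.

Every edge has 0 ≤ f(e) ≤ cap(e).
At each intermediate node, inflow equals outflow.

Yes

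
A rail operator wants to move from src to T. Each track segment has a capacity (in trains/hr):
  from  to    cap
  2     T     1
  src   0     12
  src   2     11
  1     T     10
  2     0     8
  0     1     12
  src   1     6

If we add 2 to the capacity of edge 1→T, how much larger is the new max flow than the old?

Original max flow = 11.
After raising cap(1→T), augmenting paths through that edge carry 2 more units.
New max flow = 13. Increase = 2.

2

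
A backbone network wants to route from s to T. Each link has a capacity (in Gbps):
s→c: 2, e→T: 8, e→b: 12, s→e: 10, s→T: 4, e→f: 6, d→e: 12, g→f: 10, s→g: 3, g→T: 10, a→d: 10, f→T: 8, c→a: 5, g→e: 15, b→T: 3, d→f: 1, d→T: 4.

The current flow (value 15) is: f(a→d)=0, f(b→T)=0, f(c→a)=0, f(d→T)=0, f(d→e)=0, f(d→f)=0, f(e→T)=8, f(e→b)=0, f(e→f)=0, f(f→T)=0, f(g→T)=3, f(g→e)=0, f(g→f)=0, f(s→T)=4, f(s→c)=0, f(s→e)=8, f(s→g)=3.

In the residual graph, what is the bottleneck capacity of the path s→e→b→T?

Residual capacities along the path: s→e: 2, e→b: 12, b→T: 3.
Minimum is 2.

2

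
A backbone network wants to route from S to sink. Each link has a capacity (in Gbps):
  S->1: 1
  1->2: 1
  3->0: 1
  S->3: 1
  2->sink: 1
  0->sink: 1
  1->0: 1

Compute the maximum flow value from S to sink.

2

Augment S->3->0->sink: bottleneck 1. Total 1.
Augment S->1->2->sink: bottleneck 1. Total 2.
No augmenting path remains in the residual graph.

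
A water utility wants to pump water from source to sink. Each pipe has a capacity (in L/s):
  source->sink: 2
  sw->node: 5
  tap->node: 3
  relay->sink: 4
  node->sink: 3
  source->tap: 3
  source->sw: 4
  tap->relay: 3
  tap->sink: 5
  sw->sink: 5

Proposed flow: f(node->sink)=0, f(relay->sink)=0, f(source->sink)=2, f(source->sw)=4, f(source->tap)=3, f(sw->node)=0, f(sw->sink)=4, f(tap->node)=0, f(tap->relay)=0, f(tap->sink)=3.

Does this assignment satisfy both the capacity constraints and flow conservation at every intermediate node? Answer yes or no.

Every edge has 0 ≤ f(e) ≤ cap(e).
At each intermediate node, inflow equals outflow.

Yes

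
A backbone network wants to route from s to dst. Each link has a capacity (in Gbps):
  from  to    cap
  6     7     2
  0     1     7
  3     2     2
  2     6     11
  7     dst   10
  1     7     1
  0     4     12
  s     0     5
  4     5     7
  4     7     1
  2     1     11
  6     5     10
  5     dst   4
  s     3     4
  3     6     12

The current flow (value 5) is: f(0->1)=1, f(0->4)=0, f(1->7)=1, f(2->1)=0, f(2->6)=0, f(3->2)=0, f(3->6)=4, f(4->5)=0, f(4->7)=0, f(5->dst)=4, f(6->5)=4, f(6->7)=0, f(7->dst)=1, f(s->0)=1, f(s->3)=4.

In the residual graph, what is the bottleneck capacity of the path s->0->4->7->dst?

1

Residual capacities along the path: s->0: 4, 0->4: 12, 4->7: 1, 7->dst: 9.
Minimum is 1.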